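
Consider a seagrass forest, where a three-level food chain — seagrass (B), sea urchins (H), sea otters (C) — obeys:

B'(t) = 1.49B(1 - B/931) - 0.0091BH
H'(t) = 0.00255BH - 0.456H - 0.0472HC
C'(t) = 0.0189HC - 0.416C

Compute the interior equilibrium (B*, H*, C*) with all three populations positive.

B* ≈ 806, H* ≈ 22, C* ≈ 33.9

From dC/dt = 0: 0.0189H* = 0.416, so H* = 22.
From dB/dt = 0: 1.49(1 - B*/931) = 0.0091·22, giving B* = 931·(1 - 0.134) = 806.
From dH/dt = 0: 0.00255·806 - 0.456 = 0.0472C*, so C* = 1.6/0.0472 = 33.9.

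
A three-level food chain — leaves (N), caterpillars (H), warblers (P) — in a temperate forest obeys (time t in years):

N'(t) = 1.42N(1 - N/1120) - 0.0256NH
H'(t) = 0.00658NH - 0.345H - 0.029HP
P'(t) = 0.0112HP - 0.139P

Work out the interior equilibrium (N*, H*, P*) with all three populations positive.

From dP/dt = 0: 0.0112H* = 0.139, so H* = 12.4.
From dN/dt = 0: 1.42(1 - N*/1120) = 0.0256·12.4, giving N* = 1120·(1 - 0.224) = 869.
From dH/dt = 0: 0.00658·869 - 0.345 = 0.029P*, so P* = 5.38/0.029 = 185.

N* ≈ 869, H* ≈ 12.4, P* ≈ 185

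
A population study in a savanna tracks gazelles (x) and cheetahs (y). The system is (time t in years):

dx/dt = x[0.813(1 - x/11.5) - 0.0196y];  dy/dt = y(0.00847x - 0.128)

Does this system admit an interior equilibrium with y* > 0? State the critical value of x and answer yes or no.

Threshold x = 15.1; K < 15.1, so no, the predator goes extinct.

The predator equation gives dy/dt > 0 only when x > 0.128/0.00847 = 15.1.
Without the predator, x → K = 11.5. Since 11.5 < 15.1, the predator cannot invade.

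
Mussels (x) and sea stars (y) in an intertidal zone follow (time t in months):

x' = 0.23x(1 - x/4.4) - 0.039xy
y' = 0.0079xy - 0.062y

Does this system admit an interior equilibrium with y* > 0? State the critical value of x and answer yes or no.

The predator equation gives dy/dt > 0 only when x > 0.062/0.0079 = 7.85.
Without the predator, x → K = 4.4. Since 4.4 < 7.85, the predator cannot invade.

Threshold x = 7.85; K < 7.85, so no, the predator goes extinct.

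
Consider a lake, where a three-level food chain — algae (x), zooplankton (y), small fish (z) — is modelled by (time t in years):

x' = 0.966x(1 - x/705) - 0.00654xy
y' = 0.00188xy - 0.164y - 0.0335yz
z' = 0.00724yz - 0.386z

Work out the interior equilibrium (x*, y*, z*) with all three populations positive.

From dz/dt = 0: 0.00724y* = 0.386, so y* = 53.3.
From dx/dt = 0: 0.966(1 - x*/705) = 0.00654·53.3, giving x* = 705·(1 - 0.361) = 451.
From dy/dt = 0: 0.00188·451 - 0.164 = 0.0335z*, so z* = 0.683/0.0335 = 20.4.

x* ≈ 451, y* ≈ 53.3, z* ≈ 20.4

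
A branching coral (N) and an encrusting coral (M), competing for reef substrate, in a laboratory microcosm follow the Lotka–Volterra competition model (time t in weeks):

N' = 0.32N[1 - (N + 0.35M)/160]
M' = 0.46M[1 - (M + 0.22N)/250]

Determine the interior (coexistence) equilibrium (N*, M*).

Setting both brackets to zero gives the nullclines N + 0.35M = 160 and 0.22N + M = 250.
Substituting M = 250 - 0.22N into the first: N(1 - 0.35·0.22) = 160 - 0.35·250.
So N* = 72.5/0.923 = 78.5, and then M* = 250 - 0.22·78.5 = 233.

N* ≈ 78.5, M* ≈ 233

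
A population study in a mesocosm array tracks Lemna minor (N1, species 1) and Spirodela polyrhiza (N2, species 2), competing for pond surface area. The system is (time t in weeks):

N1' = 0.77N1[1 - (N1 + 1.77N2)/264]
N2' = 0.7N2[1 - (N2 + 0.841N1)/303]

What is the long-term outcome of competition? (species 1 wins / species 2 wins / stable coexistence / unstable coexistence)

Compare the nullcline intercepts: K1/α12 = 264/1.77 = 149 < K2 = 303; K2/α21 = 303/0.841 = 360 > K1 = 264.
Since the inequalities point opposite ways, species 2 can invade but species 1 cannot.

species 2 excludes species 1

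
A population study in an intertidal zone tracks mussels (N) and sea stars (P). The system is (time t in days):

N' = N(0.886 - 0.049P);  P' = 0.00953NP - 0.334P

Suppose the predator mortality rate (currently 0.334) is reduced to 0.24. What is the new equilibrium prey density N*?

At the interior fixed point, setting dP/dt = 0 with P > 0 fixes N* = (predator death rate)/(NP coefficient) — independent of the other coefficients.
With the change, N* = 0.24/0.00953 = 25.2; it falls from 35.

N* ≈ 25.2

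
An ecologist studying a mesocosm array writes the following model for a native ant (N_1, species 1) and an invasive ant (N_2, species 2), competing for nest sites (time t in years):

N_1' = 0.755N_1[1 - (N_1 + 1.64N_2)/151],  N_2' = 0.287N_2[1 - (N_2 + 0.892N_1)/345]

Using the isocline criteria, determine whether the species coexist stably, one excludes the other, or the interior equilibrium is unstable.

Compare the nullcline intercepts: K1/α12 = 151/1.64 = 92.1 < K2 = 345; K2/α21 = 345/0.892 = 387 > K1 = 151.
Since the inequalities point opposite ways, species 2 can invade but species 1 cannot.

species 2 excludes species 1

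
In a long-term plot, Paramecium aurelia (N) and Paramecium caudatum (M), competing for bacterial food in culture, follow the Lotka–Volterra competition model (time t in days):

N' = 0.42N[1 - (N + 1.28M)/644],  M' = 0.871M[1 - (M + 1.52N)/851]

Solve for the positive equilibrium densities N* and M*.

Setting both brackets to zero gives the nullclines N + 1.28M = 644 and 1.52N + M = 851.
Substituting M = 851 - 1.52N into the first: N(1 - 1.28·1.52) = 644 - 1.28·851.
So N* = -445/-0.946 = 471, and then M* = 851 - 1.52·471 = 135.

N* ≈ 471, M* ≈ 135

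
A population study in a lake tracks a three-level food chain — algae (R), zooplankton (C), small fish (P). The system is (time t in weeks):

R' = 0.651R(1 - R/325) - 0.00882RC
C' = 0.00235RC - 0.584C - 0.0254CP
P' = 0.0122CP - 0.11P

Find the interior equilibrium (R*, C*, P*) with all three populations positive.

R* ≈ 285, C* ≈ 9.02, P* ≈ 3.4

From dP/dt = 0: 0.0122C* = 0.11, so C* = 9.02.
From dR/dt = 0: 0.651(1 - R*/325) = 0.00882·9.02, giving R* = 325·(1 - 0.122) = 285.
From dC/dt = 0: 0.00235·285 - 0.584 = 0.0254P*, so P* = 0.0865/0.0254 = 3.4.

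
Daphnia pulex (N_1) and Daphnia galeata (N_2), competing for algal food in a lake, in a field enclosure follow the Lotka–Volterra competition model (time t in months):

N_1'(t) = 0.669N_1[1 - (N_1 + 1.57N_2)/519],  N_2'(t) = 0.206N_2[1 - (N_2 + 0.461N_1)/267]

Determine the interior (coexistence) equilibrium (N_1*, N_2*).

Setting both brackets to zero gives the nullclines N_1 + 1.57N_2 = 519 and 0.461N_1 + N_2 = 267.
Substituting N_2 = 267 - 0.461N_1 into the first: N_1(1 - 1.57·0.461) = 519 - 1.57·267.
So N_1* = 99.8/0.276 = 361, and then N_2* = 267 - 0.461·361 = 100.

N_1* ≈ 361, N_2* ≈ 100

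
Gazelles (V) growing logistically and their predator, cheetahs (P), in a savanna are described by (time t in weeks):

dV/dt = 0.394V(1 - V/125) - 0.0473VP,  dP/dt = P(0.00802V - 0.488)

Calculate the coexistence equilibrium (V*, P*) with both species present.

From dP/dt = 0 with P > 0: 0.00802V* = 0.488, so V* = 60.8.
Substitute into dV/dt = 0: 0.394(1 - 60.8/125) = 0.0473P*.
The bracket is 0.513, giving P* = 0.202/0.0473 = 4.27.

V* ≈ 60.8, P* ≈ 4.27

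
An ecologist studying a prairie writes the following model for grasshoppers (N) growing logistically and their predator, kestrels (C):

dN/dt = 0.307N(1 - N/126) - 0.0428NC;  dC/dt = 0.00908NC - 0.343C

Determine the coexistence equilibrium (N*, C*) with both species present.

N* ≈ 37.8, C* ≈ 5.02

From dC/dt = 0 with C > 0: 0.00908N* = 0.343, so N* = 37.8.
Substitute into dN/dt = 0: 0.307(1 - 37.8/126) = 0.0428C*.
The bracket is 0.7, giving C* = 0.215/0.0428 = 5.02.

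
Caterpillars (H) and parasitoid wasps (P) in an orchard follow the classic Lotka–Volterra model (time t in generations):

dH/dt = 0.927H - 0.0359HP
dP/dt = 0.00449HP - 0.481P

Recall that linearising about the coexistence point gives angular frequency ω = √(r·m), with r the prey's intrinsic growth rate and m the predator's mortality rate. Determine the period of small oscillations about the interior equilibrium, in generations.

Here r = 0.927 and m = 0.481, so r·m = 0.446.
ω = √0.446 = 0.668 per generation, hence T = 2π/ω ≈ 9.41 generations.

T ≈ 9.41 generations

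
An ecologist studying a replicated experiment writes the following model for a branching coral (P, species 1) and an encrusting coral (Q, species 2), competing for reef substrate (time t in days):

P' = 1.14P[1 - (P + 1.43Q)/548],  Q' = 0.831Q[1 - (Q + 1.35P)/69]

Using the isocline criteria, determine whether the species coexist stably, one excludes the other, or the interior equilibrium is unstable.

Compare the nullcline intercepts: K1/α12 = 548/1.43 = 383 > K2 = 69; K2/α21 = 69/1.35 = 51.1 < K1 = 548.
Since the inequalities point opposite ways, species 1 can invade but species 2 cannot.

species 1 excludes species 2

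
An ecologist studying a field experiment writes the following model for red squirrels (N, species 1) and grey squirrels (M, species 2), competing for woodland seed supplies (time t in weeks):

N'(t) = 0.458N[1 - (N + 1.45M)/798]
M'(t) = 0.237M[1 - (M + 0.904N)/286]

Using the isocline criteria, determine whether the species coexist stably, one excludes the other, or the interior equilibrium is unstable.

species 1 excludes species 2

Compare the nullcline intercepts: K1/α12 = 798/1.45 = 550 > K2 = 286; K2/α21 = 286/0.904 = 316 < K1 = 798.
Since the inequalities point opposite ways, species 1 can invade but species 2 cannot.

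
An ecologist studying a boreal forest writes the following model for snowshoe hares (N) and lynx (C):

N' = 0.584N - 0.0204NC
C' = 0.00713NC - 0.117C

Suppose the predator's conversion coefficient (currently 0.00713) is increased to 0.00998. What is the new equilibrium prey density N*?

At the interior fixed point, setting dC/dt = 0 with C > 0 fixes N* = (predator death rate)/(NC coefficient) — independent of the other coefficients.
With the change, N* = 0.117/0.00998 = 11.7; it falls from 16.4.

N* ≈ 11.7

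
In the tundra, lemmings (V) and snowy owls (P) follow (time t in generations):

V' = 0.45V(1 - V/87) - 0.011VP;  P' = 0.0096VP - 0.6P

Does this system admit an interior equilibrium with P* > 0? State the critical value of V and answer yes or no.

Threshold V = 62.5; K > 62.5, so yes, the predator persists.

The predator equation gives dP/dt > 0 only when V > 0.6/0.0096 = 62.5.
Without the predator, V → K = 87. Since 87 > 62.5, the predator can invade and persist.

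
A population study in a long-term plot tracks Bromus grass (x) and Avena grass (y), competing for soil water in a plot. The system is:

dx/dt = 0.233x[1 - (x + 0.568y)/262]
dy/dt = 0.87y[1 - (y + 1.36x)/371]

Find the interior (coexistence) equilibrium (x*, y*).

x* ≈ 225, y* ≈ 64.5

Setting both brackets to zero gives the nullclines x + 0.568y = 262 and 1.36x + y = 371.
Substituting y = 371 - 1.36x into the first: x(1 - 0.568·1.36) = 262 - 0.568·371.
So x* = 51.3/0.228 = 225, and then y* = 371 - 1.36·225 = 64.5.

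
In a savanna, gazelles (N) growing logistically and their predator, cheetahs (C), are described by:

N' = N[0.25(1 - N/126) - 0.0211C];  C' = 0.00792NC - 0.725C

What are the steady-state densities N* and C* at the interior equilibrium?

N* ≈ 91.5, C* ≈ 3.24

From dC/dt = 0 with C > 0: 0.00792N* = 0.725, so N* = 91.5.
Substitute into dN/dt = 0: 0.25(1 - 91.5/126) = 0.0211C*.
The bracket is 0.273, giving C* = 0.0684/0.0211 = 3.24.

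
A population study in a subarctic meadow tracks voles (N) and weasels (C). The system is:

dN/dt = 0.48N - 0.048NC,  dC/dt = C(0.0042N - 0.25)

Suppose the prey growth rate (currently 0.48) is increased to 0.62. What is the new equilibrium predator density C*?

At the interior fixed point, setting dN/dt = 0 with N > 0 fixes C* = (prey growth rate)/(NC coefficient) — independent of the other coefficients.
With the change, C* = 0.62/0.048 = 12.9; it rises from 10.

C* ≈ 12.9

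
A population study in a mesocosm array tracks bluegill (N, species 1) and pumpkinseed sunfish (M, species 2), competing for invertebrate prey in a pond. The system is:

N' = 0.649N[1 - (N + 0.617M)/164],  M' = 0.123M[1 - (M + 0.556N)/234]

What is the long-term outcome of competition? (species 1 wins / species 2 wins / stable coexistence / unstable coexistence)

Compare the nullcline intercepts: K1/α12 = 164/0.617 = 266 > K2 = 234; K2/α21 = 234/0.556 = 421 > K1 = 164.
Since both inequalities hold, each species can invade when rare, so the interior equilibrium is stable.

stable coexistence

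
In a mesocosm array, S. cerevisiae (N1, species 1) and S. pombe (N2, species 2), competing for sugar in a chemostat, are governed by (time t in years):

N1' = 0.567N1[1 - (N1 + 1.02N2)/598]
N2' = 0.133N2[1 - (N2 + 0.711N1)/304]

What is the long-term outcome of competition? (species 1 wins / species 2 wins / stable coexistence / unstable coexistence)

Compare the nullcline intercepts: K1/α12 = 598/1.02 = 586 > K2 = 304; K2/α21 = 304/0.711 = 428 < K1 = 598.
Since the inequalities point opposite ways, species 1 can invade but species 2 cannot.

species 1 excludes species 2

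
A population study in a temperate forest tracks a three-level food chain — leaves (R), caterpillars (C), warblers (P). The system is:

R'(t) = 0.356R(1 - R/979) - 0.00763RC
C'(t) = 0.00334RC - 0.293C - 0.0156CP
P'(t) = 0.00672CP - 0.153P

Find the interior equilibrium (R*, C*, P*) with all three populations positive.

R* ≈ 501, C* ≈ 22.8, P* ≈ 88.5

From dP/dt = 0: 0.00672C* = 0.153, so C* = 22.8.
From dR/dt = 0: 0.356(1 - R*/979) = 0.00763·22.8, giving R* = 979·(1 - 0.488) = 501.
From dC/dt = 0: 0.00334·501 - 0.293 = 0.0156P*, so P* = 1.38/0.0156 = 88.5.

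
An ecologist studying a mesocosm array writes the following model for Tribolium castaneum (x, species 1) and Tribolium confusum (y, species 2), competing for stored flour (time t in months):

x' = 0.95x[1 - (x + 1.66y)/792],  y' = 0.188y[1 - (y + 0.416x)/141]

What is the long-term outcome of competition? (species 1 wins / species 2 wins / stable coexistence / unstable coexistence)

Compare the nullcline intercepts: K1/α12 = 792/1.66 = 477 > K2 = 141; K2/α21 = 141/0.416 = 339 < K1 = 792.
Since the inequalities point opposite ways, species 1 can invade but species 2 cannot.

species 1 excludes species 2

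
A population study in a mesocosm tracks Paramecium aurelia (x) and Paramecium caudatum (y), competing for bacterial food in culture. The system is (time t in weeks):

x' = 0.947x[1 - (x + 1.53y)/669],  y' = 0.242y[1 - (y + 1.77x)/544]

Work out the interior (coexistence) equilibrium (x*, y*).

Setting both brackets to zero gives the nullclines x + 1.53y = 669 and 1.77x + y = 544.
Substituting y = 544 - 1.77x into the first: x(1 - 1.53·1.77) = 669 - 1.53·544.
So x* = -163/-1.71 = 95.6, and then y* = 544 - 1.77·95.6 = 375.

x* ≈ 95.6, y* ≈ 375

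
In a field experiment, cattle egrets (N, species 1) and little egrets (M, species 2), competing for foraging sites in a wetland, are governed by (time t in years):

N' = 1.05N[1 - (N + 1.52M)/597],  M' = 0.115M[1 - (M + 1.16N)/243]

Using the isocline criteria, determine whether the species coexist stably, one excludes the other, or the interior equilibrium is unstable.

species 1 excludes species 2

Compare the nullcline intercepts: K1/α12 = 597/1.52 = 393 > K2 = 243; K2/α21 = 243/1.16 = 209 < K1 = 597.
Since the inequalities point opposite ways, species 1 can invade but species 2 cannot.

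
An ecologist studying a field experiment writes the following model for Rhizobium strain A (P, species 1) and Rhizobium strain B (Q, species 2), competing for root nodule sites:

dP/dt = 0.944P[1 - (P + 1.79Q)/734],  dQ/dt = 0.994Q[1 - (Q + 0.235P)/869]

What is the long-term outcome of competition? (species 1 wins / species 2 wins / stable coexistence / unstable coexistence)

species 2 excludes species 1

Compare the nullcline intercepts: K1/α12 = 734/1.79 = 410 < K2 = 869; K2/α21 = 869/0.235 = 3700 > K1 = 734.
Since the inequalities point opposite ways, species 2 can invade but species 1 cannot.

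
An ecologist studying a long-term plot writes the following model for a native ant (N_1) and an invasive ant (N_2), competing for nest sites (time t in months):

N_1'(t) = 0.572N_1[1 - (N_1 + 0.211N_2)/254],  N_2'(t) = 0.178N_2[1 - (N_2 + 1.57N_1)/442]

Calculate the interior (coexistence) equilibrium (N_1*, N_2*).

N_1* ≈ 240, N_2* ≈ 64.6

Setting both brackets to zero gives the nullclines N_1 + 0.211N_2 = 254 and 1.57N_1 + N_2 = 442.
Substituting N_2 = 442 - 1.57N_1 into the first: N_1(1 - 0.211·1.57) = 254 - 0.211·442.
So N_1* = 161/0.669 = 240, and then N_2* = 442 - 1.57·240 = 64.6.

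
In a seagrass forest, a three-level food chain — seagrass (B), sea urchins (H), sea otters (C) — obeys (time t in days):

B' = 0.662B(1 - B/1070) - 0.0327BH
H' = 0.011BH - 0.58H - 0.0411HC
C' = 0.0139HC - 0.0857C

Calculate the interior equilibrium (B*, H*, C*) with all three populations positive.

From dC/dt = 0: 0.0139H* = 0.0857, so H* = 6.17.
From dB/dt = 0: 0.662(1 - B*/1070) = 0.0327·6.17, giving B* = 1070·(1 - 0.305) = 744.
From dH/dt = 0: 0.011·744 - 0.58 = 0.0411C*, so C* = 7.61/0.0411 = 185.

B* ≈ 744, H* ≈ 6.17, C* ≈ 185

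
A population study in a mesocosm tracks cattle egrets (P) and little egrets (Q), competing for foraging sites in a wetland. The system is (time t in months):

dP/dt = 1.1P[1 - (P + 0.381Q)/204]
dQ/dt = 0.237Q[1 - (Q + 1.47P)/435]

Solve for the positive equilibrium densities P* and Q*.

P* ≈ 87, Q* ≈ 307

Setting both brackets to zero gives the nullclines P + 0.381Q = 204 and 1.47P + Q = 435.
Substituting Q = 435 - 1.47P into the first: P(1 - 0.381·1.47) = 204 - 0.381·435.
So P* = 38.3/0.44 = 87, and then Q* = 435 - 1.47·87 = 307.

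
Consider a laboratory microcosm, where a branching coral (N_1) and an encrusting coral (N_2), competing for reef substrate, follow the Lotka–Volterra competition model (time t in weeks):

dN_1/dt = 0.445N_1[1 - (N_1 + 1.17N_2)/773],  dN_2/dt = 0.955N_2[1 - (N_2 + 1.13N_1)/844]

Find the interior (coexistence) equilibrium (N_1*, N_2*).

Setting both brackets to zero gives the nullclines N_1 + 1.17N_2 = 773 and 1.13N_1 + N_2 = 844.
Substituting N_2 = 844 - 1.13N_1 into the first: N_1(1 - 1.17·1.13) = 773 - 1.17·844.
So N_1* = -214/-0.322 = 666, and then N_2* = 844 - 1.13·666 = 91.6.

N_1* ≈ 666, N_2* ≈ 91.6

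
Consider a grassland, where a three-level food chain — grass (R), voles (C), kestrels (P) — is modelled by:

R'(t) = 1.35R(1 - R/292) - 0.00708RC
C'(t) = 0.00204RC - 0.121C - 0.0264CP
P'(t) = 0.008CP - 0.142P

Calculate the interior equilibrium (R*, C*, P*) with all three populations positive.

From dP/dt = 0: 0.008C* = 0.142, so C* = 17.7.
From dR/dt = 0: 1.35(1 - R*/292) = 0.00708·17.7, giving R* = 292·(1 - 0.0931) = 265.
From dC/dt = 0: 0.00204·265 - 0.121 = 0.0264P*, so P* = 0.419/0.0264 = 15.9.

R* ≈ 265, C* ≈ 17.7, P* ≈ 15.9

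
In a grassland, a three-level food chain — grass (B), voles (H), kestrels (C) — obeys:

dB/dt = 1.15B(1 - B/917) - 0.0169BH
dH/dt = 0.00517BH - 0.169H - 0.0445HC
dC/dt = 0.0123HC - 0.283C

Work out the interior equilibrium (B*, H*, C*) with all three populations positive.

B* ≈ 607, H* ≈ 23, C* ≈ 66.7

From dC/dt = 0: 0.0123H* = 0.283, so H* = 23.
From dB/dt = 0: 1.15(1 - B*/917) = 0.0169·23, giving B* = 917·(1 - 0.338) = 607.
From dH/dt = 0: 0.00517·607 - 0.169 = 0.0445C*, so C* = 2.97/0.0445 = 66.7.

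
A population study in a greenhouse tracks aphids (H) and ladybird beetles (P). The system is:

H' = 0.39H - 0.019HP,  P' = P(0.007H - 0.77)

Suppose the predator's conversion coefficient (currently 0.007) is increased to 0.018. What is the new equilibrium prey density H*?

At the interior fixed point, setting dP/dt = 0 with P > 0 fixes H* = (predator death rate)/(HP coefficient) — independent of the other coefficients.
With the change, H* = 0.77/0.018 = 42.8; it falls from 110.

H* ≈ 42.8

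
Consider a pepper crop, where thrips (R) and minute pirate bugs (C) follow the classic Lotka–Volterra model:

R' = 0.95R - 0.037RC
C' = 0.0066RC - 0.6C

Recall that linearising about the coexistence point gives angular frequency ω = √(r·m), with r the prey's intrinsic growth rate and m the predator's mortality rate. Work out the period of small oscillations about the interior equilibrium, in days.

Here r = 0.95 and m = 0.6, so r·m = 0.57.
ω = √0.57 = 0.755 per day, hence T = 2π/ω ≈ 8.32 days.

T ≈ 8.32 days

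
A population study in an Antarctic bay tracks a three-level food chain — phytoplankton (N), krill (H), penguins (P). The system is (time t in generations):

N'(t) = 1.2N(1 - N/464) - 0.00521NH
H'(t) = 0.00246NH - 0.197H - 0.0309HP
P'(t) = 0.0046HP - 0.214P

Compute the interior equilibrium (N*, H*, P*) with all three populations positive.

N* ≈ 370, H* ≈ 46.5, P* ≈ 23.1

From dP/dt = 0: 0.0046H* = 0.214, so H* = 46.5.
From dN/dt = 0: 1.2(1 - N*/464) = 0.00521·46.5, giving N* = 464·(1 - 0.202) = 370.
From dH/dt = 0: 0.00246·370 - 0.197 = 0.0309P*, so P* = 0.714/0.0309 = 23.1.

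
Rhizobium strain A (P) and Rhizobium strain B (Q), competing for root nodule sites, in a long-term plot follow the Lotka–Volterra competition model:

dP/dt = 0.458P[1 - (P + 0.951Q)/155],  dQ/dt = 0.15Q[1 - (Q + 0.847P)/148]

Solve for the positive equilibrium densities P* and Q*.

Setting both brackets to zero gives the nullclines P + 0.951Q = 155 and 0.847P + Q = 148.
Substituting Q = 148 - 0.847P into the first: P(1 - 0.951·0.847) = 155 - 0.951·148.
So P* = 14.3/0.195 = 73.3, and then Q* = 148 - 0.847·73.3 = 85.9.

P* ≈ 73.3, Q* ≈ 85.9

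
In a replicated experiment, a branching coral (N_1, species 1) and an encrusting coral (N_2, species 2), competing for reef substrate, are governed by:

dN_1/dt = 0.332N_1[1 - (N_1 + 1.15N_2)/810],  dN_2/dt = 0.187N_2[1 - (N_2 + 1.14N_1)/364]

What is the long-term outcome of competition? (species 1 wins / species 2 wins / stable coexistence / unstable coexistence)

species 1 excludes species 2

Compare the nullcline intercepts: K1/α12 = 810/1.15 = 704 > K2 = 364; K2/α21 = 364/1.14 = 319 < K1 = 810.
Since the inequalities point opposite ways, species 1 can invade but species 2 cannot.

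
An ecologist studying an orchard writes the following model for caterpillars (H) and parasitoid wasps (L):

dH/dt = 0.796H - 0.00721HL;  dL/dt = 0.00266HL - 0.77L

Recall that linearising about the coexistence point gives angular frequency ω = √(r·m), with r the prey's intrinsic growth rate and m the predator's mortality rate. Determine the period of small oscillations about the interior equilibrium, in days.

Here r = 0.796 and m = 0.77, so r·m = 0.613.
ω = √0.613 = 0.783 per day, hence T = 2π/ω ≈ 8.03 days.

T ≈ 8.03 days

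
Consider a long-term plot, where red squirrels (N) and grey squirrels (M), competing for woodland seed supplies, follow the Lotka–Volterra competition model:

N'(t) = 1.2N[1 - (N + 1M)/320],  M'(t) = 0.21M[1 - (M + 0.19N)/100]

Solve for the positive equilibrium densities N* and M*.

Setting both brackets to zero gives the nullclines N + 1M = 320 and 0.19N + M = 100.
Substituting M = 100 - 0.19N into the first: N(1 - 1·0.19) = 320 - 1·100.
So N* = 220/0.81 = 272, and then M* = 100 - 0.19·272 = 48.4.

N* ≈ 272, M* ≈ 48.4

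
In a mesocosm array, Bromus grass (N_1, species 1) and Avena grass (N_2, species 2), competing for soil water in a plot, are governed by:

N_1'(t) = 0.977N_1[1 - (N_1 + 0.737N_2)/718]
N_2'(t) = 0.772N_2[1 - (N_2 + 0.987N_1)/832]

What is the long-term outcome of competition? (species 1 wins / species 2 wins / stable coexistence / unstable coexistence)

stable coexistence

Compare the nullcline intercepts: K1/α12 = 718/0.737 = 974 > K2 = 832; K2/α21 = 832/0.987 = 843 > K1 = 718.
Since both inequalities hold, each species can invade when rare, so the interior equilibrium is stable.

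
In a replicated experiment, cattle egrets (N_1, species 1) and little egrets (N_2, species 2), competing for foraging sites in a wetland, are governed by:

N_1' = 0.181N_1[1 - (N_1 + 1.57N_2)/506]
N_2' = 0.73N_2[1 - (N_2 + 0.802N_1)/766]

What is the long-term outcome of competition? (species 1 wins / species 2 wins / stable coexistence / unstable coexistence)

Compare the nullcline intercepts: K1/α12 = 506/1.57 = 322 < K2 = 766; K2/α21 = 766/0.802 = 955 > K1 = 506.
Since the inequalities point opposite ways, species 2 can invade but species 1 cannot.

species 2 excludes species 1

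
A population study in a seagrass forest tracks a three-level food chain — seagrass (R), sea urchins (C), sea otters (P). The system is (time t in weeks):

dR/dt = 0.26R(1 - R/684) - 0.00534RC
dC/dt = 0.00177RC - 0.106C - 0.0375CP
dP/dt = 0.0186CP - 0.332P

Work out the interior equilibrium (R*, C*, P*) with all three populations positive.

From dP/dt = 0: 0.0186C* = 0.332, so C* = 17.8.
From dR/dt = 0: 0.26(1 - R*/684) = 0.00534·17.8, giving R* = 684·(1 - 0.367) = 433.
From dC/dt = 0: 0.00177·433 - 0.106 = 0.0375P*, so P* = 0.661/0.0375 = 17.6.

R* ≈ 433, C* ≈ 17.8, P* ≈ 17.6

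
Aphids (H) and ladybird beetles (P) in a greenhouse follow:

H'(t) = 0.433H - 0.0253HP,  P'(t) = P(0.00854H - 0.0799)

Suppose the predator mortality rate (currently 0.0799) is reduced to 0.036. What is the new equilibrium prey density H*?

At the interior fixed point, setting dP/dt = 0 with P > 0 fixes H* = (predator death rate)/(HP coefficient) — independent of the other coefficients.
With the change, H* = 0.036/0.00854 = 4.22; it falls from 9.36.

H* ≈ 4.22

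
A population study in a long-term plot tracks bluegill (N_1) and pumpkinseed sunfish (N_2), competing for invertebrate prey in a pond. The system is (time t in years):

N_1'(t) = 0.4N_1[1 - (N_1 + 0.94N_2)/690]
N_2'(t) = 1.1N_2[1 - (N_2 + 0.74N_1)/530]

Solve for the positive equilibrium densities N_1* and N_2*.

N_1* ≈ 630, N_2* ≈ 63.7

Setting both brackets to zero gives the nullclines N_1 + 0.94N_2 = 690 and 0.74N_1 + N_2 = 530.
Substituting N_2 = 530 - 0.74N_1 into the first: N_1(1 - 0.94·0.74) = 690 - 0.94·530.
So N_1* = 192/0.304 = 630, and then N_2* = 530 - 0.74·630 = 63.7.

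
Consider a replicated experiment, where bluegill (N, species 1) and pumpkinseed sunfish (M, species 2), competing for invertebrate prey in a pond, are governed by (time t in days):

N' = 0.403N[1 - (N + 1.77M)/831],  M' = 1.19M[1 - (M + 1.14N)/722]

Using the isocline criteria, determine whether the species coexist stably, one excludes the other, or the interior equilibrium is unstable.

unstable coexistence (outcome depends on initial conditions)

Compare the nullcline intercepts: K1/α12 = 831/1.77 = 469 < K2 = 722; K2/α21 = 722/1.14 = 633 < K1 = 831.
Since both are reversed, neither can invade when rare; the interior point is a saddle.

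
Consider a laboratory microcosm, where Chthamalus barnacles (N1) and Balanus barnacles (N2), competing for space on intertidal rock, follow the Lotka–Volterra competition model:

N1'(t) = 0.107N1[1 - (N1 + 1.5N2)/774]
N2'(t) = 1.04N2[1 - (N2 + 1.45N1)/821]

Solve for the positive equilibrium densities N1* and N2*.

N1* ≈ 389, N2* ≈ 256

Setting both brackets to zero gives the nullclines N1 + 1.5N2 = 774 and 1.45N1 + N2 = 821.
Substituting N2 = 821 - 1.45N1 into the first: N1(1 - 1.5·1.45) = 774 - 1.5·821.
So N1* = -458/-1.17 = 389, and then N2* = 821 - 1.45·389 = 256.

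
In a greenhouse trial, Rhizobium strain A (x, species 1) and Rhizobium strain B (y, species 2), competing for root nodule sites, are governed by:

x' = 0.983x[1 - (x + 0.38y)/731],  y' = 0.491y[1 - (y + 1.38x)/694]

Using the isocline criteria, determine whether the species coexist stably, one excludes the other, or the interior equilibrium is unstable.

species 1 excludes species 2

Compare the nullcline intercepts: K1/α12 = 731/0.38 = 1920 > K2 = 694; K2/α21 = 694/1.38 = 503 < K1 = 731.
Since the inequalities point opposite ways, species 1 can invade but species 2 cannot.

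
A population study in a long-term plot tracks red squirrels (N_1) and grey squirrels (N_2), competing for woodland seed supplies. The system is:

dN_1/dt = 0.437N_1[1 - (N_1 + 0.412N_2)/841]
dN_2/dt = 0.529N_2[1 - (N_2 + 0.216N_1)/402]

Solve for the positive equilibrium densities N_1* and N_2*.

N_1* ≈ 741, N_2* ≈ 242

Setting both brackets to zero gives the nullclines N_1 + 0.412N_2 = 841 and 0.216N_1 + N_2 = 402.
Substituting N_2 = 402 - 0.216N_1 into the first: N_1(1 - 0.412·0.216) = 841 - 0.412·402.
So N_1* = 675/0.911 = 741, and then N_2* = 402 - 0.216·741 = 242.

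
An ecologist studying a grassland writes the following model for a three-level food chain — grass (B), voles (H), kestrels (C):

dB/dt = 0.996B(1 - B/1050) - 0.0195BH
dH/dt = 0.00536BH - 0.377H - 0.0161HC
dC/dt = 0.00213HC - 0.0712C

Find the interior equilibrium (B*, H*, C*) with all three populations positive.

B* ≈ 363, H* ≈ 33.4, C* ≈ 97.4

From dC/dt = 0: 0.00213H* = 0.0712, so H* = 33.4.
From dB/dt = 0: 0.996(1 - B*/1050) = 0.0195·33.4, giving B* = 1050·(1 - 0.654) = 363.
From dH/dt = 0: 0.00536·363 - 0.377 = 0.0161C*, so C* = 1.57/0.0161 = 97.4.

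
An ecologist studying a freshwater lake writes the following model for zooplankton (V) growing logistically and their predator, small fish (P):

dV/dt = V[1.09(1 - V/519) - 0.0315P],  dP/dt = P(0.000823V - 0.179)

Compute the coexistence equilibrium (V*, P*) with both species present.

V* ≈ 217, P* ≈ 20.1

From dP/dt = 0 with P > 0: 0.000823V* = 0.179, so V* = 217.
Substitute into dV/dt = 0: 1.09(1 - 217/519) = 0.0315P*.
The bracket is 0.581, giving P* = 0.633/0.0315 = 20.1.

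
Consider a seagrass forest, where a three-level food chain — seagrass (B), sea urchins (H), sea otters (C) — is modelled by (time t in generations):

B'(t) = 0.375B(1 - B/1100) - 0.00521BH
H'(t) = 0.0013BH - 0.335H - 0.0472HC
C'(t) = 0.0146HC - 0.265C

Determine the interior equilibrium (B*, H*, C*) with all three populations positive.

From dC/dt = 0: 0.0146H* = 0.265, so H* = 18.2.
From dB/dt = 0: 0.375(1 - B*/1100) = 0.00521·18.2, giving B* = 1100·(1 - 0.252) = 823.
From dH/dt = 0: 0.0013·823 - 0.335 = 0.0472C*, so C* = 0.734/0.0472 = 15.6.

B* ≈ 823, H* ≈ 18.2, C* ≈ 15.6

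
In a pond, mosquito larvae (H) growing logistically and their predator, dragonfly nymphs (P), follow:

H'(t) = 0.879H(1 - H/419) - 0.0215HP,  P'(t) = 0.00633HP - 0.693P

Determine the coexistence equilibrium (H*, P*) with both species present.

From dP/dt = 0 with P > 0: 0.00633H* = 0.693, so H* = 109.
Substitute into dH/dt = 0: 0.879(1 - 109/419) = 0.0215P*.
The bracket is 0.739, giving P* = 0.649/0.0215 = 30.2.

H* ≈ 109, P* ≈ 30.2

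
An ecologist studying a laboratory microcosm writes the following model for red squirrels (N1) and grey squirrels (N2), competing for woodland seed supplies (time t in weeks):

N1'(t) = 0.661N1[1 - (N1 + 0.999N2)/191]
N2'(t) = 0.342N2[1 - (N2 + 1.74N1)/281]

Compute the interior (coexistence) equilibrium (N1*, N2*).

N1* ≈ 122, N2* ≈ 69.5

Setting both brackets to zero gives the nullclines N1 + 0.999N2 = 191 and 1.74N1 + N2 = 281.
Substituting N2 = 281 - 1.74N1 into the first: N1(1 - 0.999·1.74) = 191 - 0.999·281.
So N1* = -89.7/-0.738 = 122, and then N2* = 281 - 1.74·122 = 69.5.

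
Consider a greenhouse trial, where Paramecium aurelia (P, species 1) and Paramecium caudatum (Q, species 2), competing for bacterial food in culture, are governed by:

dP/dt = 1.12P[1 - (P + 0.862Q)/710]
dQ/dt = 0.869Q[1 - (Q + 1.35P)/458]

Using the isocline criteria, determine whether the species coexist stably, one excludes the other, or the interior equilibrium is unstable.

Compare the nullcline intercepts: K1/α12 = 710/0.862 = 824 > K2 = 458; K2/α21 = 458/1.35 = 339 < K1 = 710.
Since the inequalities point opposite ways, species 1 can invade but species 2 cannot.

species 1 excludes species 2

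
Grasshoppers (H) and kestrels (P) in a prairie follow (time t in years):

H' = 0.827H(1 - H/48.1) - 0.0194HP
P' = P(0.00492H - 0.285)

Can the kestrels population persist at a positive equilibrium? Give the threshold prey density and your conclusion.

Threshold H = 57.9; K < 57.9, so no, the predator goes extinct.

The predator equation gives dP/dt > 0 only when H > 0.285/0.00492 = 57.9.
Without the predator, H → K = 48.1. Since 48.1 < 57.9, the predator cannot invade.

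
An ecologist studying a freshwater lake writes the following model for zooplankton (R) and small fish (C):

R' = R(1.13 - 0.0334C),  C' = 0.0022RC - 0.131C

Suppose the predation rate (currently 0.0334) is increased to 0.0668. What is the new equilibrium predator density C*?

At the interior fixed point, setting dR/dt = 0 with R > 0 fixes C* = (prey growth rate)/(RC coefficient) — independent of the other coefficients.
With the change, C* = 1.13/0.0668 = 16.9; it falls from 33.8.

C* ≈ 16.9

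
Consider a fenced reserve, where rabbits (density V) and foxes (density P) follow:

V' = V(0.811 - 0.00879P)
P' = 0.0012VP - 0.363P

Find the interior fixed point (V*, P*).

V* ≈ 302, P* ≈ 92.3

Set dP/dt = 0 with P > 0: 0.0012V - 0.363 = 0, so V* = 0.363/0.0012 = 302.
Set dV/dt = 0 with V > 0: 0.811 - 0.00879P = 0, so P* = 0.811/0.00879 = 92.3.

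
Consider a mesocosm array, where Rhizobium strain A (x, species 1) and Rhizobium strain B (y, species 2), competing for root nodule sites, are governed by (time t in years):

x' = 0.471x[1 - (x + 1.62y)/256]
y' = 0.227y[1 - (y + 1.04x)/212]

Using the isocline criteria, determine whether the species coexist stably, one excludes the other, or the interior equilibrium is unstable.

unstable coexistence (outcome depends on initial conditions)

Compare the nullcline intercepts: K1/α12 = 256/1.62 = 158 < K2 = 212; K2/α21 = 212/1.04 = 204 < K1 = 256.
Since both are reversed, neither can invade when rare; the interior point is a saddle.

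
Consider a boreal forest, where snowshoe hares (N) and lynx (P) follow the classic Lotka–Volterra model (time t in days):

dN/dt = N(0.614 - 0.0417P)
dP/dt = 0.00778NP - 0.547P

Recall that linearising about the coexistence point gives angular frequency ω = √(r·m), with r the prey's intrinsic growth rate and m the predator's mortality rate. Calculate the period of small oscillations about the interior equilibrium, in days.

Here r = 0.614 and m = 0.547, so r·m = 0.336.
ω = √0.336 = 0.58 per day, hence T = 2π/ω ≈ 10.8 days.

T ≈ 10.8 days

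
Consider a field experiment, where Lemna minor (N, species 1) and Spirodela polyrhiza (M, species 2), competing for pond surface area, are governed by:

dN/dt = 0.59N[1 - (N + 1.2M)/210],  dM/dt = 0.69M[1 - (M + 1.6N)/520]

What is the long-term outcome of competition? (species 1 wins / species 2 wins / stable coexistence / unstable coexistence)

Compare the nullcline intercepts: K1/α12 = 210/1.2 = 175 < K2 = 520; K2/α21 = 520/1.6 = 325 > K1 = 210.
Since the inequalities point opposite ways, species 2 can invade but species 1 cannot.

species 2 excludes species 1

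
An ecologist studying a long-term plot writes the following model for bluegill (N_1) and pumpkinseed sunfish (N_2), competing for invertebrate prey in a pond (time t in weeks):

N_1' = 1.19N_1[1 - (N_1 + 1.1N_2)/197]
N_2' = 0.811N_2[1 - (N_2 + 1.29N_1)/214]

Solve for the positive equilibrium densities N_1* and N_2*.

Setting both brackets to zero gives the nullclines N_1 + 1.1N_2 = 197 and 1.29N_1 + N_2 = 214.
Substituting N_2 = 214 - 1.29N_1 into the first: N_1(1 - 1.1·1.29) = 197 - 1.1·214.
So N_1* = -38.4/-0.419 = 91.6, and then N_2* = 214 - 1.29·91.6 = 95.8.

N_1* ≈ 91.6, N_2* ≈ 95.8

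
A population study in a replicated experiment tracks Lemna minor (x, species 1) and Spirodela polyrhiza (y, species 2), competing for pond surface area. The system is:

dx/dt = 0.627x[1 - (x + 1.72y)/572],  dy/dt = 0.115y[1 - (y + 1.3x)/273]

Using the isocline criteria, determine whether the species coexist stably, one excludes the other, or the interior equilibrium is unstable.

Compare the nullcline intercepts: K1/α12 = 572/1.72 = 333 > K2 = 273; K2/α21 = 273/1.3 = 210 < K1 = 572.
Since the inequalities point opposite ways, species 1 can invade but species 2 cannot.

species 1 excludes species 2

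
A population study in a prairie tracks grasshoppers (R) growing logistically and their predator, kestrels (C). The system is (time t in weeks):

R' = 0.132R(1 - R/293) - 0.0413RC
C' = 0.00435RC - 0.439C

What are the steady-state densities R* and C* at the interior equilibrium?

From dC/dt = 0 with C > 0: 0.00435R* = 0.439, so R* = 101.
Substitute into dR/dt = 0: 0.132(1 - 101/293) = 0.0413C*.
The bracket is 0.656, giving C* = 0.0865/0.0413 = 2.1.

R* ≈ 101, C* ≈ 2.1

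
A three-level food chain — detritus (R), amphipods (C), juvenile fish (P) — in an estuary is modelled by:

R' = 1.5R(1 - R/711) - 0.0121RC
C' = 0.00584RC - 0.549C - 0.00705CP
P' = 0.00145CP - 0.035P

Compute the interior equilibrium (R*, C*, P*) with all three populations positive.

From dP/dt = 0: 0.00145C* = 0.035, so C* = 24.1.
From dR/dt = 0: 1.5(1 - R*/711) = 0.0121·24.1, giving R* = 711·(1 - 0.195) = 573.
From dC/dt = 0: 0.00584·573 - 0.549 = 0.00705P*, so P* = 2.79/0.00705 = 396.

R* ≈ 573, C* ≈ 24.1, P* ≈ 396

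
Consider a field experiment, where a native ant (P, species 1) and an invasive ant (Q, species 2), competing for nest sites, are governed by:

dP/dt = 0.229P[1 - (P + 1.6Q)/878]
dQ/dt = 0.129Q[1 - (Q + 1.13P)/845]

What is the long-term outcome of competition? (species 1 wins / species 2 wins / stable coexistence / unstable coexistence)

unstable coexistence (outcome depends on initial conditions)

Compare the nullcline intercepts: K1/α12 = 878/1.6 = 549 < K2 = 845; K2/α21 = 845/1.13 = 748 < K1 = 878.
Since both are reversed, neither can invade when rare; the interior point is a saddle.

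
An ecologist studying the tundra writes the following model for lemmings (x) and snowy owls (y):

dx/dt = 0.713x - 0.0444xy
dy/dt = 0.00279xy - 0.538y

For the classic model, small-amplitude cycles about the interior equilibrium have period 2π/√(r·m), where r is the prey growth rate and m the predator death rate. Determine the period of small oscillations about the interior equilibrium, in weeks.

Here r = 0.713 and m = 0.538, so r·m = 0.384.
ω = √0.384 = 0.619 per week, hence T = 2π/ω ≈ 10.1 weeks.

T ≈ 10.1 weeks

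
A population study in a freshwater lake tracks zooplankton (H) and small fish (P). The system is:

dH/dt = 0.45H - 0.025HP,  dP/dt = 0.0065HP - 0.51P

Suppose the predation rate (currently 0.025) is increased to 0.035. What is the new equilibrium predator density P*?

P* ≈ 12.9

At the interior fixed point, setting dH/dt = 0 with H > 0 fixes P* = (prey growth rate)/(HP coefficient) — independent of the other coefficients.
With the change, P* = 0.45/0.035 = 12.9; it falls from 18.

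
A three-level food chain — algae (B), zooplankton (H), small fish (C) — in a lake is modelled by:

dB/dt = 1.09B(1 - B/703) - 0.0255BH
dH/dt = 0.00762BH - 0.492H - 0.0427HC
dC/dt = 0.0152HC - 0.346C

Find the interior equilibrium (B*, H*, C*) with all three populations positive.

B* ≈ 329, H* ≈ 22.8, C* ≈ 47.1

From dC/dt = 0: 0.0152H* = 0.346, so H* = 22.8.
From dB/dt = 0: 1.09(1 - B*/703) = 0.0255·22.8, giving B* = 703·(1 - 0.533) = 329.
From dH/dt = 0: 0.00762·329 - 0.492 = 0.0427C*, so C* = 2.01/0.0427 = 47.1.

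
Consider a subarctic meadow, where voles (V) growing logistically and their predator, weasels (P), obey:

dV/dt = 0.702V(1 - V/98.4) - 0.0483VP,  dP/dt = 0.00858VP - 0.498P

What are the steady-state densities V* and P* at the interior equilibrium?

V* ≈ 58, P* ≈ 5.96

From dP/dt = 0 with P > 0: 0.00858V* = 0.498, so V* = 58.
Substitute into dV/dt = 0: 0.702(1 - 58/98.4) = 0.0483P*.
The bracket is 0.41, giving P* = 0.288/0.0483 = 5.96.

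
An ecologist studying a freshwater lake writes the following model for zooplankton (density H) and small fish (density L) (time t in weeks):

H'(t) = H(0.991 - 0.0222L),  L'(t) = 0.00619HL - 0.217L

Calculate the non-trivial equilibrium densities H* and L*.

Set dL/dt = 0 with L > 0: 0.00619H - 0.217 = 0, so H* = 0.217/0.00619 = 35.1.
Set dH/dt = 0 with H > 0: 0.991 - 0.0222L = 0, so L* = 0.991/0.0222 = 44.6.

H* ≈ 35.1, L* ≈ 44.6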